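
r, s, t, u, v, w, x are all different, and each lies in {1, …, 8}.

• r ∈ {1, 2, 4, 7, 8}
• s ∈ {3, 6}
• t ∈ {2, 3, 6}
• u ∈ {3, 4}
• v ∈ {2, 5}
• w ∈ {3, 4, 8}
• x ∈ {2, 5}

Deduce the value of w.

v and x between them cover only {2, 5} — a naked pair. Remove those values from r, t.
s and t between them cover only {3, 6} — a naked pair. Remove those values from u, w.
That leaves u = 4. Strike 4 from r, w.
So w = 8.

8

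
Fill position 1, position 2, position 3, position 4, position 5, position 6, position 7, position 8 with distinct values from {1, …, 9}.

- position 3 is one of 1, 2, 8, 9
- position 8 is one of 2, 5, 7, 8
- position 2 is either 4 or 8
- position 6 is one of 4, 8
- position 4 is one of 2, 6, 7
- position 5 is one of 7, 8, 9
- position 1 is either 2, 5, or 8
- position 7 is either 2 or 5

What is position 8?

7

Among the 8 variables, 1 fits only position 3 (and all 8 values in {1, 2, 4, 5, 6, 7, 8, 9} must be used), so position 3 = 1.
The 7 still-open variables draw from only 7 values {2, 4, 5, 6, 7, 8, 9}, so each is used; only position 4 can be 6, hence position 4 = 6.
The 6 still-open variables together cover exactly {2, 4, 5, 7, 8, 9} — 6 values for 6 variables — and 9 appears only in position 5's list, so position 5 = 9.
Among the 5 still-open variables, 7 fits only position 8 (and all 5 values in {2, 4, 5, 7, 8} must be used), so position 8 = 7.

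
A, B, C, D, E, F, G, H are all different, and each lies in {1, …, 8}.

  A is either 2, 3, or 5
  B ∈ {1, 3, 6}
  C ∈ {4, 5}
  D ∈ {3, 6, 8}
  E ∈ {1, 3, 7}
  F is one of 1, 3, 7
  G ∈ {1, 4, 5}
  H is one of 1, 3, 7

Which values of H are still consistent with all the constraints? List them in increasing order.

The 8 variables draw from only 8 values {1, 2, 3, 4, 5, 6, 7, 8}, so each is used; only A can be 2, hence A = 2.
The 7 still-open variables draw from only 7 values {1, 3, 4, 5, 6, 7, 8}, so each is used; only D can be 8, hence D = 8.
The 6 still-open variables together cover exactly {1, 3, 4, 5, 6, 7} — 6 values for 6 variables — and 6 appears only in B's list, so B = 6.
The 3 variables E, F, H are confined to {1, 3, 7}, which locks those values in; drop them from G.
No further eliminations apply; H can still be any of 1, 3, 7.

1, 3, 7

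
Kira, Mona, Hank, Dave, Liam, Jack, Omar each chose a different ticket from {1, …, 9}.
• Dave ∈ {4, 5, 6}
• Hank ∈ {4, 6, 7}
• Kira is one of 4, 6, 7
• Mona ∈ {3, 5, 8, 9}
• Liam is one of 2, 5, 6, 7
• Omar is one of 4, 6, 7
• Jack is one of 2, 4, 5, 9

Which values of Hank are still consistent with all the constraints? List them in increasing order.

4, 6, 7

Kira, Hank, Omar share exactly the 3 values {4, 6, 7}; by pigeonhole those values go to them, so strike 4, 6, 7 from Dave, Liam, Jack.
Dave must be 5 (only option left). Remove 5 from Mona, Liam, Jack.
Liam must be 2 (only option left). Remove 2 from Jack.
That leaves Jack = 9. Eliminate 9 elsewhere: Mona.
No further eliminations apply; Hank can still be any of 4, 6, 7.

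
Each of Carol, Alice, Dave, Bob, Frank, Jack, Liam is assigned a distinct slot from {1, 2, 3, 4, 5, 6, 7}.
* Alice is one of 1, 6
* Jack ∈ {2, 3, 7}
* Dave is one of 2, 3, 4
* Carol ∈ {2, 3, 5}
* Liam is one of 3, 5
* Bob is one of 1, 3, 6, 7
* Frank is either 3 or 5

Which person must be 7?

The 7 variables draw from only 7 values {1, 2, 3, 4, 5, 6, 7}, so each is used; only Dave can be 4, hence Dave = 4.
The 2 variables Frank and Liam are confined to {3, 5}, which locks those values in; drop them from Carol, Bob, Jack.
Carol's domain is down to {2}, so Carol = 2. Strike 2 from Jack.
So 7 goes to Jack.

Jack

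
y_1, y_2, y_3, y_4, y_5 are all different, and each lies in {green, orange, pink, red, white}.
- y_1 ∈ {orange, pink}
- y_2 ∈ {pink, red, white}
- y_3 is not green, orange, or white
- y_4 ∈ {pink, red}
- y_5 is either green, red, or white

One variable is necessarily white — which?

y_2

The 5 variables draw from only 5 values {green, orange, pink, red, white}, so each is used; only y_5 can be green, hence y_5 = green.
The 4 still-open variables together cover exactly {orange, pink, red, white} — 4 values for 4 variables — and orange appears only in y_1's list, so y_1 = orange.
Among the 3 still-open variables, white fits only y_2 (and all 3 values in {pink, red, white} must be used), so y_2 = white.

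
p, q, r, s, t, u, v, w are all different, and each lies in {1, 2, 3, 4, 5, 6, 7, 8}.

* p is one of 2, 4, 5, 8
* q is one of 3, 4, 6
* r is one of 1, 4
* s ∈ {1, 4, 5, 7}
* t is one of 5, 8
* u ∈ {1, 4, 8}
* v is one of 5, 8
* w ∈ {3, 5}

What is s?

7

The 8 variables together cover exactly {1, 2, 3, 4, 5, 6, 7, 8} — 8 values for 8 variables — and 2 appears only in p's list, so p = 2.
Among the 7 still-open variables, 6 fits only q (and all 7 values in {1, 3, 4, 5, 6, 7, 8} must be used), so q = 6.
The 6 still-open variables draw from only 6 values {1, 3, 4, 5, 7, 8}, so each is used; only w can be 3, hence w = 3.
The 5 still-open variables draw from only 5 values {1, 4, 5, 7, 8}, so each is used; only s can be 7, hence s = 7.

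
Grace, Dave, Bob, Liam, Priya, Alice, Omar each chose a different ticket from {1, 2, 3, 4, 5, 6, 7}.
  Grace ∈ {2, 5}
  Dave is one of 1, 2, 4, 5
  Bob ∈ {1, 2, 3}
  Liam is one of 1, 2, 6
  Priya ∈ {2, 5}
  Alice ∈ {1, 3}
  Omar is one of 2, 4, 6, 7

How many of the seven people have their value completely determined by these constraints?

The 7 variables draw from only 7 values {1, 2, 3, 4, 5, 6, 7}, so each is used; only Omar can be 7, hence Omar = 7.
The 6 still-open variables draw from only 6 values {1, 2, 3, 4, 5, 6}, so each is used; only Dave can be 4, hence Dave = 4.
The 5 still-open variables draw from only 5 values {1, 2, 3, 5, 6}, so each is used; only Liam can be 6, hence Liam = 6.
Grace and Priya share exactly the 2 values {2, 5}; by pigeonhole those values go to them, so strike 2, 5 from Bob.
Determined: Dave=4, Liam=6, Omar=7. The other people each still have more than one consistent value. That makes 3.

3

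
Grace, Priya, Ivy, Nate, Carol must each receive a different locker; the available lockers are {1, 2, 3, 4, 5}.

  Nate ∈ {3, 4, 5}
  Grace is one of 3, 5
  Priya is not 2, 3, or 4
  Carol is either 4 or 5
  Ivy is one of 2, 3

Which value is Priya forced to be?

The 5 variables draw from only 5 values {1, 2, 3, 4, 5}, so each is used; only Priya can be 1, hence Priya = 1.

1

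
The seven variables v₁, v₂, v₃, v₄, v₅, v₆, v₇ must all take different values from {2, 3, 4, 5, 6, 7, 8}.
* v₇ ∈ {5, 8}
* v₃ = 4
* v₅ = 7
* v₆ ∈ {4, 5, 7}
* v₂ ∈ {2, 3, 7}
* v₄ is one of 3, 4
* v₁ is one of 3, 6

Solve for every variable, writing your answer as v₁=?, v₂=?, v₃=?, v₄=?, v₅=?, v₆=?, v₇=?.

v₁=6, v₂=2, v₃=4, v₄=3, v₅=7, v₆=5, v₇=8

v₃'s domain is down to {4}, so v₃ = 4. Strike 4 from v₄, v₆.
v₄ must be 3 (only option left). Eliminate 3 elsewhere: v₁, v₂.
v₅ must be 7 (only option left). Eliminate 7 elsewhere: v₂, v₆.
That leaves v₆ = 5. Strike 5 from v₇.
v₇'s domain is down to {8}, so v₇ = 8.
v₁ must be 6 (only option left).
v₂ has just one choice, so v₂ = 2.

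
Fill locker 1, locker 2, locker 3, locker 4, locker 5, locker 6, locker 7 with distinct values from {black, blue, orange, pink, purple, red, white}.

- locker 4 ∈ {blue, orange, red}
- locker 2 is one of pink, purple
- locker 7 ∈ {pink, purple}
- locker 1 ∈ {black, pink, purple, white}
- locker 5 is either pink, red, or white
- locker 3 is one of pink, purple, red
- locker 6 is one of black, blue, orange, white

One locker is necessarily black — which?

The 2 variables locker 2 and locker 7 are confined to {pink, purple}, which locks those values in; drop them from locker 1, locker 3, locker 5.
That leaves locker 3 = red. So locker 4, locker 5 can't be red.
That leaves locker 5 = white. Remove white from locker 1, locker 6.
So black goes to locker 1.

locker 1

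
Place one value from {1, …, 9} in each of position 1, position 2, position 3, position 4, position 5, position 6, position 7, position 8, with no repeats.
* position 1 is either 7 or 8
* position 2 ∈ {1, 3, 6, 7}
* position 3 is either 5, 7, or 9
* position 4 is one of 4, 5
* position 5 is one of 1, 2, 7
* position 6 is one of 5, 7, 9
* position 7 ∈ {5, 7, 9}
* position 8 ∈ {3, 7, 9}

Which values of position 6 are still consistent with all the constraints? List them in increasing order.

5, 7, 9

The 3 variables position 3, position 6, position 7 are confined to {5, 7, 9}, which locks those values in; drop them from position 1, position 2, position 4, position 5, position 8.
position 1's domain is down to {8}, so position 1 = 8.
position 4 has just one choice, so position 4 = 4.
position 8's domain is down to {3}, so position 8 = 3. So position 2 can't be 3.
No further eliminations apply; position 6 can still be any of 5, 7, 9.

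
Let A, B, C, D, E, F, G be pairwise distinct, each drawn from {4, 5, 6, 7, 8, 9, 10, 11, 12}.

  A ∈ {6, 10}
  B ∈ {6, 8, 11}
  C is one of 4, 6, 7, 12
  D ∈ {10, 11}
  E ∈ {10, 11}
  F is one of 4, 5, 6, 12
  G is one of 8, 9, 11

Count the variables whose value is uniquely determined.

3

D and E share exactly the 2 values {10, 11}; by pigeonhole those values go to them, so strike 10, 11 from A, B, G.
A's domain is down to {6}, so A = 6. Eliminate 6 elsewhere: B, C, F.
B has just one choice, so B = 8. So G can't be 8.
That leaves G = 9.
Determined: A=6, B=8, G=9. The other variables each still have more than one consistent value. That makes 3.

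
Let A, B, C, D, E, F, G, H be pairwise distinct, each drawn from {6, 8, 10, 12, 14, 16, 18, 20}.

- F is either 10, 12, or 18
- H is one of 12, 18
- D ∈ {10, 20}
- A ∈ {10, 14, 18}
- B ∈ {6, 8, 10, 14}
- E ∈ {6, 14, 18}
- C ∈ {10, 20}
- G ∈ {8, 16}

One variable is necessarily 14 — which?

The 8 variables draw from only 8 values {6, 8, 10, 12, 14, 16, 18, 20}, so each is used; only G can be 16, hence G = 16.
The 7 still-open variables draw from only 7 values {6, 8, 10, 12, 14, 18, 20}, so each is used; only B can be 8, hence B = 8.
The 6 still-open variables draw from only 6 values {6, 10, 12, 14, 18, 20}, so each is used; only E can be 6, hence E = 6.
Among the 5 still-open variables, 14 fits only A (and all 5 values in {10, 12, 14, 18, 20} must be used), so A = 14.

A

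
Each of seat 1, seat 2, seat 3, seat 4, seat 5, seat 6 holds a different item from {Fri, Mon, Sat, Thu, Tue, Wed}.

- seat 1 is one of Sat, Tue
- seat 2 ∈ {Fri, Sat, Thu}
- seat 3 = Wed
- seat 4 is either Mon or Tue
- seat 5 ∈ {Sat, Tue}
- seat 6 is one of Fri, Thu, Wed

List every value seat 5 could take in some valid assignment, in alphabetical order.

Sat, Tue

seat 3's domain is down to {Wed}, so seat 3 = Wed. So seat 6 can't be Wed.
The 5 still-open variables together cover exactly {Fri, Mon, Sat, Thu, Tue} — 5 values for 5 variables — and Mon appears only in seat 4's list, so seat 4 = Mon.
seat 1 and seat 5 share exactly the 2 values {Sat, Tue}; by pigeonhole those values go to them, so strike Sat, Tue from seat 2.
No further eliminations apply; seat 5 can still be any of Sat, Tue.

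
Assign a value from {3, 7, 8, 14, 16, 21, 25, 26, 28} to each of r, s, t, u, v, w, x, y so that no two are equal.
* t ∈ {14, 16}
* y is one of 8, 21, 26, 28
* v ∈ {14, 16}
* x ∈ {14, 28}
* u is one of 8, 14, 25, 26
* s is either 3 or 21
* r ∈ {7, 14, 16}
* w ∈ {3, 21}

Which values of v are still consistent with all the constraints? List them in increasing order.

s and w between them cover only {3, 21} — a naked pair. Remove those values from y.
The 2 variables t and v are confined to {14, 16}, which locks those values in; drop them from r, u, x.
r's domain is down to {7}, so r = 7.
x's domain is down to {28}, so x = 28. So y can't be 28.
No further eliminations apply; v can still be any of 14, 16.

14, 16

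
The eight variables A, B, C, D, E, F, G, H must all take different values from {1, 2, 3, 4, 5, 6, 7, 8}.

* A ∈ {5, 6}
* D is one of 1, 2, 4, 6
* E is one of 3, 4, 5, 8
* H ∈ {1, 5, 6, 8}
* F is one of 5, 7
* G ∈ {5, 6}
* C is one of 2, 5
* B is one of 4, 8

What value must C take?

Among the 8 variables, 3 fits only E (and all 8 values in {1, 2, 3, 4, 5, 6, 7, 8} must be used), so E = 3.
The 7 still-open variables together cover exactly {1, 2, 4, 5, 6, 7, 8} — 7 values for 7 variables — and 7 appears only in F's list, so F = 7.
The 2 variables A and G are confined to {5, 6}, which locks those values in; drop them from C, D, H.
So C = 2.

2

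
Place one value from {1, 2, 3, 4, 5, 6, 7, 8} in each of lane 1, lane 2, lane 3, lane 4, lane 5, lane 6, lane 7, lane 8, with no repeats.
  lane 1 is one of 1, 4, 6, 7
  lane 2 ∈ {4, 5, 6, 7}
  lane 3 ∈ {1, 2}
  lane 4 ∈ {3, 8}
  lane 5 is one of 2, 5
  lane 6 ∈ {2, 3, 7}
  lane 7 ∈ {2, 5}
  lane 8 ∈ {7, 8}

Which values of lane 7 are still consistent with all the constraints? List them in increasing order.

The 2 variables lane 5 and lane 7 are confined to {2, 5}, which locks those values in; drop them from lane 2, lane 3, lane 6.
lane 3 must be 1 (only option left). Strike 1 from lane 1.
The 3 variables lane 4, lane 6, lane 8 are confined to {3, 7, 8}, which locks those values in; drop them from lane 1, lane 2.
No further eliminations apply; lane 7 can still be any of 2, 5.

2, 5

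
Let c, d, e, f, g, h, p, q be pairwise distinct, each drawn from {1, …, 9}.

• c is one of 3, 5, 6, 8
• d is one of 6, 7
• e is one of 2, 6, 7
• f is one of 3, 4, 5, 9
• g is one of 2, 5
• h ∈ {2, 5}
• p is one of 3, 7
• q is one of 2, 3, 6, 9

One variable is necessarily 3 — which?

The 8 variables draw from only 8 values {2, 3, 4, 5, 6, 7, 8, 9}, so each is used; only f can be 4, hence f = 4.
The 7 still-open variables draw from only 7 values {2, 3, 5, 6, 7, 8, 9}, so each is used; only c can be 8, hence c = 8.
Among the 6 still-open variables, 9 fits only q (and all 6 values in {2, 3, 5, 6, 7, 9} must be used), so q = 9.
The 5 still-open variables together cover exactly {2, 3, 5, 6, 7} — 5 values for 5 variables — and 3 appears only in p's list, so p = 3.

p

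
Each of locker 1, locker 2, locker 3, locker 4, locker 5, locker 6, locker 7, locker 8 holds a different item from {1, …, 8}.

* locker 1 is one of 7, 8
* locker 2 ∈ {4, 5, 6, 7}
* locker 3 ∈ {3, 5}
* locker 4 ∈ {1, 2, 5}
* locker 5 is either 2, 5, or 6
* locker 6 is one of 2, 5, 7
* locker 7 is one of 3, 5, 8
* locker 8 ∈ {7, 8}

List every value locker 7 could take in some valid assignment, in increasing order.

3, 5

The 8 variables together cover exactly {1, 2, 3, 4, 5, 6, 7, 8} — 8 values for 8 variables — and 1 appears only in locker 4's list, so locker 4 = 1.
The 7 still-open variables together cover exactly {2, 3, 4, 5, 6, 7, 8} — 7 values for 7 variables — and 4 appears only in locker 2's list, so locker 2 = 4.
Among the 6 still-open variables, 6 fits only locker 5 (and all 6 values in {2, 3, 5, 6, 7, 8} must be used), so locker 5 = 6.
The 5 still-open variables draw from only 5 values {2, 3, 5, 7, 8}, so each is used; only locker 6 can be 2, hence locker 6 = 2.
locker 1 and locker 8 between them cover only {7, 8} — a naked pair. Remove those values from locker 7.
No further eliminations apply; locker 7 can still be any of 3, 5.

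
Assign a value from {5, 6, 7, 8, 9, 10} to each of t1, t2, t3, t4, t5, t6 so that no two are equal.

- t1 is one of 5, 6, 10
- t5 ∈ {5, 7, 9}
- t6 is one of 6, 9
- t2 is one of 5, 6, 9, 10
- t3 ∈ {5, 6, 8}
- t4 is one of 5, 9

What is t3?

The 6 variables draw from only 6 values {5, 6, 7, 8, 9, 10}, so each is used; only t5 can be 7, hence t5 = 7.
The 5 still-open variables draw from only 5 values {5, 6, 8, 9, 10}, so each is used; only t3 can be 8, hence t3 = 8.

8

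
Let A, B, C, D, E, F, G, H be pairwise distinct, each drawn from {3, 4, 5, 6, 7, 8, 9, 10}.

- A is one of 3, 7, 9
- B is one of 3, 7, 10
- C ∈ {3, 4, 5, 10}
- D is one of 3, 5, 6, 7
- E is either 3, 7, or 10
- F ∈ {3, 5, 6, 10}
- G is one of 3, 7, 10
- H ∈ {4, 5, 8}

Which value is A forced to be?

9

The 8 variables together cover exactly {3, 4, 5, 6, 7, 8, 9, 10} — 8 values for 8 variables — and 8 appears only in H's list, so H = 8.
The 7 still-open variables together cover exactly {3, 4, 5, 6, 7, 9, 10} — 7 values for 7 variables — and 4 appears only in C's list, so C = 4.
The 6 still-open variables together cover exactly {3, 5, 6, 7, 9, 10} — 6 values for 6 variables — and 9 appears only in A's list, so A = 9.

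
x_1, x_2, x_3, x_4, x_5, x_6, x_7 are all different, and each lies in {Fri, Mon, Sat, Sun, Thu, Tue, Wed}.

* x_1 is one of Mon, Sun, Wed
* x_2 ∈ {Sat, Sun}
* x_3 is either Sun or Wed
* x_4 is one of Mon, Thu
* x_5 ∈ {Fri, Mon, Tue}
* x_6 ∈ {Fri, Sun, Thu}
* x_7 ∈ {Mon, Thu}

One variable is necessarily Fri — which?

x_6

The 7 variables draw from only 7 values {Fri, Mon, Sat, Sun, Thu, Tue, Wed}, so each is used; only x_2 can be Sat, hence x_2 = Sat.
The 6 still-open variables together cover exactly {Fri, Mon, Sun, Thu, Tue, Wed} — 6 values for 6 variables — and Tue appears only in x_5's list, so x_5 = Tue.
Among the 5 still-open variables, Fri fits only x_6 (and all 5 values in {Fri, Mon, Sun, Thu, Wed} must be used), so x_6 = Fri.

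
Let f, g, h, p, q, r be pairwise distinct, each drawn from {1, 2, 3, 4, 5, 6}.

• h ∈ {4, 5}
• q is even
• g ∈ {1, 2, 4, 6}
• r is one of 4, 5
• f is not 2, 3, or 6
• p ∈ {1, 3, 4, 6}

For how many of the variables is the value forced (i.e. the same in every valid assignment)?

2

The 6 variables together cover exactly {1, 2, 3, 4, 5, 6} — 6 values for 6 variables — and 3 appears only in p's list, so p = 3.
h and r share exactly the 2 values {4, 5}; by pigeonhole those values go to them, so strike 4, 5 from f, g, q.
That leaves f = 1. Remove 1 from g.
Determined: f=1, p=3. The other variables each still have more than one consistent value. That makes 2.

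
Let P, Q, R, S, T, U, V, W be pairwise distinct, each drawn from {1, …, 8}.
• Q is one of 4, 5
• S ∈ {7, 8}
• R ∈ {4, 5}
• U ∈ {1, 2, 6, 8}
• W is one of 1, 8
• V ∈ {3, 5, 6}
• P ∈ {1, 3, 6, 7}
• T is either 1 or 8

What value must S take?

7

The 8 variables together cover exactly {1, 2, 3, 4, 5, 6, 7, 8} — 8 values for 8 variables — and 2 appears only in U's list, so U = 2.
Q and R between them cover only {4, 5} — a naked pair. Remove those values from V.
T and W between them cover only {1, 8} — a naked pair. Remove those values from P, S.
So S = 7.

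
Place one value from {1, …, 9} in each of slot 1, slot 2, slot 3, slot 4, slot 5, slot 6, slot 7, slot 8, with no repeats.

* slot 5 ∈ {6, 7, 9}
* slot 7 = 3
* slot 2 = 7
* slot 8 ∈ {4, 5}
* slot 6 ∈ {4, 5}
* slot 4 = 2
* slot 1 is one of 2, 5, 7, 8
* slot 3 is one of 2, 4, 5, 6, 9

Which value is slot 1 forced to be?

8

slot 2 has just one choice, so slot 2 = 7. So slot 1, slot 5 can't be 7.
slot 4's domain is down to {2}, so slot 4 = 2. Strike 2 from slot 1, slot 3.
slot 7 must be 3 (only option left).
Among the 5 still-open variables, 8 fits only slot 1 (and all 5 values in {4, 5, 6, 8, 9} must be used), so slot 1 = 8.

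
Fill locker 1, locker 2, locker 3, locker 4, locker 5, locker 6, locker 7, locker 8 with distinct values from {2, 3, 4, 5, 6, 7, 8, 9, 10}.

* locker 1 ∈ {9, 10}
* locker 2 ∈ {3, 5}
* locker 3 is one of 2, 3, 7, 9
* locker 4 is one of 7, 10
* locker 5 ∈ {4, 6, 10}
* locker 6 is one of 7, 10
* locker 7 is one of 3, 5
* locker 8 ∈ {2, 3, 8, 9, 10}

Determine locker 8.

The 2 variables locker 2 and locker 7 are confined to {3, 5}, which locks those values in; drop them from locker 3, locker 8.
The 2 variables locker 4 and locker 6 are confined to {7, 10}, which locks those values in; drop them from locker 1, locker 3, locker 5, locker 8.
That leaves locker 1 = 9. Strike 9 from locker 3, locker 8.
locker 3 has just one choice, so locker 3 = 2. Strike 2 from locker 8.
So locker 8 = 8.

8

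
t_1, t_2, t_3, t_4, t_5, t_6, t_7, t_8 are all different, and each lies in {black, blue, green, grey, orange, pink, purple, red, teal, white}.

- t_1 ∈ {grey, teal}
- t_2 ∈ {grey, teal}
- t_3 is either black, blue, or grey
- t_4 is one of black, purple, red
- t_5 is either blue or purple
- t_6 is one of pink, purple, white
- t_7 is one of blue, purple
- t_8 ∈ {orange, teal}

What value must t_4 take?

The 2 variables t_1 and t_2 are confined to {grey, teal}, which locks those values in; drop them from t_3, t_8.
t_8's domain is down to {orange}, so t_8 = orange.
t_5 and t_7 share exactly the 2 values {blue, purple}; by pigeonhole those values go to them, so strike blue, purple from t_3, t_4, t_6.
t_3's domain is down to {black}, so t_3 = black. Strike black from t_4.
So t_4 = red.

red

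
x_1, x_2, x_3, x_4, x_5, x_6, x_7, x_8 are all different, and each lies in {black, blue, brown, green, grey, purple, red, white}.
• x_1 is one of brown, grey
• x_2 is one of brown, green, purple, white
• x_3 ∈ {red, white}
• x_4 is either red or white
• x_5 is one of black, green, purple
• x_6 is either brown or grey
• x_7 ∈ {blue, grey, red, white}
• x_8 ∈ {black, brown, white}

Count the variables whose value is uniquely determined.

Among the 8 variables, blue fits only x_7 (and all 8 values in {black, blue, brown, green, grey, purple, red, white} must be used), so x_7 = blue.
The 2 variables x_1 and x_6 are confined to {brown, grey}, which locks those values in; drop them from x_2, x_8.
The 2 variables x_3 and x_4 are confined to {red, white}, which locks those values in; drop them from x_2, x_8.
That leaves x_8 = black. Strike black from x_5.
Determined: x_7=blue, x_8=black. The other variables each still have more than one consistent value. That makes 2.

2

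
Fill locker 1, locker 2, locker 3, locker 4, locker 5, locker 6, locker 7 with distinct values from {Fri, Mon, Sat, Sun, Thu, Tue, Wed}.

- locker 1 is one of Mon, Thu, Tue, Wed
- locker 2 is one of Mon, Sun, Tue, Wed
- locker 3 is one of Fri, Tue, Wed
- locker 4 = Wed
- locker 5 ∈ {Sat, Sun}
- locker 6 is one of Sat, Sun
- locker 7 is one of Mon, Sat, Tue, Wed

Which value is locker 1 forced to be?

locker 4's domain is down to {Wed}, so locker 4 = Wed. So locker 1, locker 2, locker 3, locker 7 can't be Wed.
The 6 still-open variables together cover exactly {Fri, Mon, Sat, Sun, Thu, Tue} — 6 values for 6 variables — and Fri appears only in locker 3's list, so locker 3 = Fri.
Among the 5 still-open variables, Thu fits only locker 1 (and all 5 values in {Mon, Sat, Sun, Thu, Tue} must be used), so locker 1 = Thu.

Thu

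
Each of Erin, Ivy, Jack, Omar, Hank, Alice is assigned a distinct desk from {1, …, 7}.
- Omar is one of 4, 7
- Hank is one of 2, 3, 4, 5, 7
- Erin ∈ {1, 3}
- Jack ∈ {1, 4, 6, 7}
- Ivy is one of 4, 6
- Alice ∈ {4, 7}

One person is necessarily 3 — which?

The 2 variables Omar and Alice are confined to {4, 7}, which locks those values in; drop them from Ivy, Jack, Hank.
Ivy must be 6 (only option left). Eliminate 6 elsewhere: Jack.
Jack's domain is down to {1}, so Jack = 1. So Erin can't be 1.
So 3 goes to Erin.

Erin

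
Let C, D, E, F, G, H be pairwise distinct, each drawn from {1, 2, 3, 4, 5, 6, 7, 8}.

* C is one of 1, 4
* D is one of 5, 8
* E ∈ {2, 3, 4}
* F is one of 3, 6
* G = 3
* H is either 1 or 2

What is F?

G must be 3 (only option left). Remove 3 from E, F.
So F = 6.

6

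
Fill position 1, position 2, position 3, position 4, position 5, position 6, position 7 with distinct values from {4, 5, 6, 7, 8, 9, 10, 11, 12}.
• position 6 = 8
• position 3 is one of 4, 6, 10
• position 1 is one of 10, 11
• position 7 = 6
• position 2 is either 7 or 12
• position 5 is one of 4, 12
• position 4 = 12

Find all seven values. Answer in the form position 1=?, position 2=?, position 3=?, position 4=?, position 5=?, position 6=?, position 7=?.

position 4 must be 12 (only option left). So position 2, position 5 can't be 12.
position 5's domain is down to {4}, so position 5 = 4. So position 3 can't be 4.
That leaves position 6 = 8.
position 7 must be 6 (only option left). Remove 6 from position 3.
position 2 must be 7 (only option left).
position 3's domain is down to {10}, so position 3 = 10. Strike 10 from position 1.
position 1 has just one choice, so position 1 = 11.

position 1=11, position 2=7, position 3=10, position 4=12, position 5=4, position 6=8, position 7=6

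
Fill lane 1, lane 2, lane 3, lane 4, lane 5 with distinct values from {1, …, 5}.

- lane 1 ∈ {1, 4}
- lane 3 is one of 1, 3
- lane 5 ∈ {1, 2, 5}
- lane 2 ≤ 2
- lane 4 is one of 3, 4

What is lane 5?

Among the 5 variables, 5 fits only lane 5 (and all 5 values in {1, 2, 3, 4, 5} must be used), so lane 5 = 5.

5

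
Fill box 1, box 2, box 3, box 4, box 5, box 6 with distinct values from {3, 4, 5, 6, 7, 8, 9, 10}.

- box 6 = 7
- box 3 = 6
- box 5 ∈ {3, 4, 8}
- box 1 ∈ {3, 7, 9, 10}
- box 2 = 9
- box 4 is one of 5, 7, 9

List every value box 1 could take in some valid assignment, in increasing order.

box 2 has just one choice, so box 2 = 9. So box 1, box 4 can't be 9.
box 3 has just one choice, so box 3 = 6.
That leaves box 6 = 7. Eliminate 7 elsewhere: box 1, box 4.
That leaves box 4 = 5.
No further eliminations apply; box 1 can still be any of 3, 10.

3, 10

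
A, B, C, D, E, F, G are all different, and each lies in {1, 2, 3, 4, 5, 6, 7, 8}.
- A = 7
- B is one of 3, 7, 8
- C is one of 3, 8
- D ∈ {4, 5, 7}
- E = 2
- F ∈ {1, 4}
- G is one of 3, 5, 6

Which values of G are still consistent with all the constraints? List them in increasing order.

5, 6

A's domain is down to {7}, so A = 7. Eliminate 7 elsewhere: B, D.
E has just one choice, so E = 2.
The 2 variables B and C are confined to {3, 8}, which locks those values in; drop them from G.
No further eliminations apply; G can still be any of 5, 6.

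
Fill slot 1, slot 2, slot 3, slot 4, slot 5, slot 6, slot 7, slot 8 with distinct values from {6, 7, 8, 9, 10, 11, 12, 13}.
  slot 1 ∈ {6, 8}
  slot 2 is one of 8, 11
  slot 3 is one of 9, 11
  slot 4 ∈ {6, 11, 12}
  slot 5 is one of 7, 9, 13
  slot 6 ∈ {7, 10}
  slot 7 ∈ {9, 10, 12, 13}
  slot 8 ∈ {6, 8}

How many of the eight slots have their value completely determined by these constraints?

slot 1 and slot 8 between them cover only {6, 8} — a naked pair. Remove those values from slot 2, slot 4.
That leaves slot 2 = 11. Strike 11 from slot 3, slot 4.
That leaves slot 3 = 9. So slot 5, slot 7 can't be 9.
slot 4's domain is down to {12}, so slot 4 = 12. So slot 7 can't be 12.
Determined: slot 2=11, slot 3=9, slot 4=12. The other slots each still have more than one consistent value. That makes 3.

3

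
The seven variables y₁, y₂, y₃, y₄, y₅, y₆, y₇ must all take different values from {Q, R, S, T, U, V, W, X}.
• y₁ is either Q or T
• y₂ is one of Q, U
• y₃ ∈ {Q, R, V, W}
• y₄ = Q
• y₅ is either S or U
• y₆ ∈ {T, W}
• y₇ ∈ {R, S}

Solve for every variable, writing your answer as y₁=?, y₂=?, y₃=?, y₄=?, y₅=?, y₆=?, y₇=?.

y₄ has just one choice, so y₄ = Q. Remove Q from y₁, y₂, y₃.
y₁ has just one choice, so y₁ = T. Remove T from y₆.
y₂'s domain is down to {U}, so y₂ = U. Eliminate U elsewhere: y₅.
y₅ must be S (only option left). Remove S from y₇.
y₆'s domain is down to {W}, so y₆ = W. Eliminate W elsewhere: y₃.
y₇'s domain is down to {R}, so y₇ = R. So y₃ can't be R.
y₃ has just one choice, so y₃ = V.

y₁=T, y₂=U, y₃=V, y₄=Q, y₅=S, y₆=W, y₇=R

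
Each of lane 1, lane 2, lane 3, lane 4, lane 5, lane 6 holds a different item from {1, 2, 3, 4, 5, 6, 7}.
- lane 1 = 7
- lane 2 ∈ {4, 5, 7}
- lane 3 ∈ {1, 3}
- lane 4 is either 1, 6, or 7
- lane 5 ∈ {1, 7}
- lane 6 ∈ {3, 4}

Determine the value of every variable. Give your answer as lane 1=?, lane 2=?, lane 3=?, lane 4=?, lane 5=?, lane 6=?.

lane 1's domain is down to {7}, so lane 1 = 7. Strike 7 from lane 2, lane 4, lane 5.
That leaves lane 5 = 1. Eliminate 1 elsewhere: lane 3, lane 4.
That leaves lane 3 = 3. So lane 6 can't be 3.
That leaves lane 4 = 6.
lane 6 must be 4 (only option left). Strike 4 from lane 2.
That leaves lane 2 = 5.

lane 1=7, lane 2=5, lane 3=3, lane 4=6, lane 5=1, lane 6=4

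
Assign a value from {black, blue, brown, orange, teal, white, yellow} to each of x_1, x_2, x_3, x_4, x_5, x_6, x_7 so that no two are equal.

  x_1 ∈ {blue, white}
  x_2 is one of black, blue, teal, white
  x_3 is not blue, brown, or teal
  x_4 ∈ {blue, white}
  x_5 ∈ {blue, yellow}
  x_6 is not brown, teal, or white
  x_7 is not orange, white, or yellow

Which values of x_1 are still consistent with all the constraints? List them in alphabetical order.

The 7 variables together cover exactly {black, blue, brown, orange, teal, white, yellow} — 7 values for 7 variables — and brown appears only in x_7's list, so x_7 = brown.
The 6 still-open variables draw from only 6 values {black, blue, orange, teal, white, yellow}, so each is used; only x_2 can be teal, hence x_2 = teal.
The 2 variables x_1 and x_4 are confined to {blue, white}, which locks those values in; drop them from x_3, x_5, x_6.
x_5's domain is down to {yellow}, so x_5 = yellow. Strike yellow from x_3, x_6.
No further eliminations apply; x_1 can still be any of blue, white.

blue, white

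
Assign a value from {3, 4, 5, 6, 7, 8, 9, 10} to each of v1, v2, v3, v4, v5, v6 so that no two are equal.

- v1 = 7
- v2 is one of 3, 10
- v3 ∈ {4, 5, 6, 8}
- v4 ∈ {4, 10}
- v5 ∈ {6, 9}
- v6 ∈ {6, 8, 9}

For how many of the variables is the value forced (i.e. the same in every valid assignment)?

v1 must be 7 (only option left).
Determined: v1=7. The other variables each still have more than one consistent value. That makes 1.

1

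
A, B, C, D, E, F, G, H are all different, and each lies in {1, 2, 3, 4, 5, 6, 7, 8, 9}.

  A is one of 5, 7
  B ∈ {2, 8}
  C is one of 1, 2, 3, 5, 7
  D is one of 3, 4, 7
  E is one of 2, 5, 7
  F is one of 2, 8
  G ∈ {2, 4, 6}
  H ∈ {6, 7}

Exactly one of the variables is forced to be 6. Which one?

The 8 variables draw from only 8 values {1, 2, 3, 4, 5, 6, 7, 8}, so each is used; only C can be 1, hence C = 1.
The 7 still-open variables together cover exactly {2, 3, 4, 5, 6, 7, 8} — 7 values for 7 variables — and 3 appears only in D's list, so D = 3.
The 6 still-open variables together cover exactly {2, 4, 5, 6, 7, 8} — 6 values for 6 variables — and 4 appears only in G's list, so G = 4.
The 5 still-open variables draw from only 5 values {2, 5, 6, 7, 8}, so each is used; only H can be 6, hence H = 6.

H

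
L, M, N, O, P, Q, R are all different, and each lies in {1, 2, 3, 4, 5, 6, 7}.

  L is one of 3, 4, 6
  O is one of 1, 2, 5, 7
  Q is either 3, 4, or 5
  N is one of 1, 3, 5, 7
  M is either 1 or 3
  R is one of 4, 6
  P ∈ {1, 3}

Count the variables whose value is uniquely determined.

3

The 7 variables together cover exactly {1, 2, 3, 4, 5, 6, 7} — 7 values for 7 variables — and 2 appears only in O's list, so O = 2.
Among the 6 still-open variables, 7 fits only N (and all 6 values in {1, 3, 4, 5, 6, 7} must be used), so N = 7.
The 5 still-open variables draw from only 5 values {1, 3, 4, 5, 6}, so each is used; only Q can be 5, hence Q = 5.
M and P between them cover only {1, 3} — a naked pair. Remove those values from L.
Determined: N=7, O=2, Q=5. The other variables each still have more than one consistent value. That makes 3.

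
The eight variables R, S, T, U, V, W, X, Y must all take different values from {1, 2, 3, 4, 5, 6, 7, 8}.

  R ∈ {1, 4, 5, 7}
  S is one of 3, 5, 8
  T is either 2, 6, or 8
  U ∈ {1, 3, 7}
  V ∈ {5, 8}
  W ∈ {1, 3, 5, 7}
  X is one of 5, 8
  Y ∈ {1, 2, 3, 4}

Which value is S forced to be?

3

The 8 variables draw from only 8 values {1, 2, 3, 4, 5, 6, 7, 8}, so each is used; only T can be 6, hence T = 6.
Among the 7 still-open variables, 2 fits only Y (and all 7 values in {1, 2, 3, 4, 5, 7, 8} must be used), so Y = 2.
The 6 still-open variables draw from only 6 values {1, 3, 4, 5, 7, 8}, so each is used; only R can be 4, hence R = 4.
The 2 variables V and X are confined to {5, 8}, which locks those values in; drop them from S, W.
So S = 3.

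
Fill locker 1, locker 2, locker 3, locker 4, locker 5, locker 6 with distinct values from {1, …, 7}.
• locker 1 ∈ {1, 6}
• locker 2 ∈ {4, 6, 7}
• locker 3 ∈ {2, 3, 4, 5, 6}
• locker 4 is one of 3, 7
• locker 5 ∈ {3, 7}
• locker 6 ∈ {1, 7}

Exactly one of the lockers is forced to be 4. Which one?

locker 2

locker 4 and locker 5 between them cover only {3, 7} — a naked pair. Remove those values from locker 2, locker 3, locker 6.
locker 6's domain is down to {1}, so locker 6 = 1. So locker 1 can't be 1.
locker 1 has just one choice, so locker 1 = 6. So locker 2, locker 3 can't be 6.
So 4 goes to locker 2.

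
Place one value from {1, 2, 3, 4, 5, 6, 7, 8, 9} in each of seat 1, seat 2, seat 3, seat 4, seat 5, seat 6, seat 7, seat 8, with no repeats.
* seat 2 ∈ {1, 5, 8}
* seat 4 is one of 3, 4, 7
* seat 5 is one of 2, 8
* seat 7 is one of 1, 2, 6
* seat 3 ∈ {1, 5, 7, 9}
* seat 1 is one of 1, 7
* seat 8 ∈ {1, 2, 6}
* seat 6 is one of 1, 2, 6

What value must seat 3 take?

seat 6, seat 7, seat 8 share exactly the 3 values {1, 2, 6}; by pigeonhole those values go to them, so strike 1, 2, 6 from seat 1, seat 2, seat 3, seat 5.
That leaves seat 1 = 7. Strike 7 from seat 3, seat 4.
seat 5 must be 8 (only option left). Eliminate 8 elsewhere: seat 2.
seat 2 must be 5 (only option left). Eliminate 5 elsewhere: seat 3.
So seat 3 = 9.

9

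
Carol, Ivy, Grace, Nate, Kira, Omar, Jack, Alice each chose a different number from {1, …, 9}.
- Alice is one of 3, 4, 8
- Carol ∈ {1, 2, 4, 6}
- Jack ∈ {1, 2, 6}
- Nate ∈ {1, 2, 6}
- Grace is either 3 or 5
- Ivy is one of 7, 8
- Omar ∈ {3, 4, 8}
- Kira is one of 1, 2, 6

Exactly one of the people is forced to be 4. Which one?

Among the 8 variables, 5 fits only Grace (and all 8 values in {1, 2, 3, 4, 5, 6, 7, 8} must be used), so Grace = 5.
Among the 7 still-open variables, 7 fits only Ivy (and all 7 values in {1, 2, 3, 4, 6, 7, 8} must be used), so Ivy = 7.
Nate, Kira, Jack share exactly the 3 values {1, 2, 6}; by pigeonhole those values go to them, so strike 1, 2, 6 from Carol.
So 4 goes to Carol.

Carol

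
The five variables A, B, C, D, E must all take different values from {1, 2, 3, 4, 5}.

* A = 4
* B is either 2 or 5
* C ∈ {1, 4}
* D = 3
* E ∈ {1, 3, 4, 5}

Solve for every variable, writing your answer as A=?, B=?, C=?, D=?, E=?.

A=4, B=2, C=1, D=3, E=5

A's domain is down to {4}, so A = 4. Eliminate 4 elsewhere: C, E.
C must be 1 (only option left). Strike 1 from E.
D's domain is down to {3}, so D = 3. Remove 3 from E.
E must be 5 (only option left). Strike 5 from B.
B must be 2 (only option left).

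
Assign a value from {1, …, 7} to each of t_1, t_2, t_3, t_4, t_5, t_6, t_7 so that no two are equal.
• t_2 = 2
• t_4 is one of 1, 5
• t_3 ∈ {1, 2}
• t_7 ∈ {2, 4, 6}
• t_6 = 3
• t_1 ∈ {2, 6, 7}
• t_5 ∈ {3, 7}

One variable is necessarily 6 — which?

t_2 has just one choice, so t_2 = 2. So t_1, t_3, t_7 can't be 2.
That leaves t_3 = 1. Remove 1 from t_4.
That leaves t_4 = 5.
t_6's domain is down to {3}, so t_6 = 3. So t_5 can't be 3.
t_5 has just one choice, so t_5 = 7. Strike 7 from t_1.
So 6 goes to t_1.

t_1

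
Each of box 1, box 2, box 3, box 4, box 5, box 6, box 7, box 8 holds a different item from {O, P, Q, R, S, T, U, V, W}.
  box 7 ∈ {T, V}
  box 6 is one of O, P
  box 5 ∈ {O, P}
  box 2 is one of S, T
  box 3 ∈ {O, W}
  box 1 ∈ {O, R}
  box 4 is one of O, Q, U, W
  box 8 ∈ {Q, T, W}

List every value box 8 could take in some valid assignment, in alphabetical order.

Q, T

box 5 and box 6 between them cover only {O, P} — a naked pair. Remove those values from box 1, box 3, box 4.
That leaves box 1 = R.
box 3 has just one choice, so box 3 = W. Strike W from box 4, box 8.
No further eliminations apply; box 8 can still be any of Q, T.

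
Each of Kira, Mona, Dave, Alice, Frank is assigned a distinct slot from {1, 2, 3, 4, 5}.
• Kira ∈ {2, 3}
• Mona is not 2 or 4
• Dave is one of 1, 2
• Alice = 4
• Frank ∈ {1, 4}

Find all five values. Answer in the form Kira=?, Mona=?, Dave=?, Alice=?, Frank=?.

Alice has just one choice, so Alice = 4. Eliminate 4 elsewhere: Frank.
Frank has just one choice, so Frank = 1. Eliminate 1 elsewhere: Mona, Dave.
Dave has just one choice, so Dave = 2. Eliminate 2 elsewhere: Kira.
Kira must be 3 (only option left). Remove 3 from Mona.
Mona has just one choice, so Mona = 5.

Kira=3, Mona=5, Dave=2, Alice=4, Frank=1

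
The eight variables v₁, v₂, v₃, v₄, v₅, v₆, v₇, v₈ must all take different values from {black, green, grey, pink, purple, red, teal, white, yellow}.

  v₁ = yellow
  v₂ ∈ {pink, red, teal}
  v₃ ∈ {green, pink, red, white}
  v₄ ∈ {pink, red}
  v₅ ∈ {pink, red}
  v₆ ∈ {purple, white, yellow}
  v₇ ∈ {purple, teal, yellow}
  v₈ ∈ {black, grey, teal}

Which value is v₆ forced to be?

white

v₁ has just one choice, so v₁ = yellow. Remove yellow from v₆, v₇.
v₄ and v₅ share exactly the 2 values {pink, red}; by pigeonhole those values go to them, so strike pink, red from v₂, v₃.
v₂ has just one choice, so v₂ = teal. Remove teal from v₇, v₈.
v₇'s domain is down to {purple}, so v₇ = purple. Strike purple from v₆.
So v₆ = white.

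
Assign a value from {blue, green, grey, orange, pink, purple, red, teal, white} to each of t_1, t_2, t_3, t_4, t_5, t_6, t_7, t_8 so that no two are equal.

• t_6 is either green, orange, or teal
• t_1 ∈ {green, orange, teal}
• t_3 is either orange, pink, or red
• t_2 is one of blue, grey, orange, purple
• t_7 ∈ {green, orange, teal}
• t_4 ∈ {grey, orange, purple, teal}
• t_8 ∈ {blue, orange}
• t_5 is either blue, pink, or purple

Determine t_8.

The 8 variables draw from only 8 values {blue, green, grey, orange, pink, purple, red, teal}, so each is used; only t_3 can be red, hence t_3 = red.
The 7 still-open variables draw from only 7 values {blue, green, grey, orange, pink, purple, teal}, so each is used; only t_5 can be pink, hence t_5 = pink.
t_1, t_6, t_7 between them cover only {green, orange, teal} — a naked triple. Remove those values from t_2, t_4, t_8.
So t_8 = blue.

blue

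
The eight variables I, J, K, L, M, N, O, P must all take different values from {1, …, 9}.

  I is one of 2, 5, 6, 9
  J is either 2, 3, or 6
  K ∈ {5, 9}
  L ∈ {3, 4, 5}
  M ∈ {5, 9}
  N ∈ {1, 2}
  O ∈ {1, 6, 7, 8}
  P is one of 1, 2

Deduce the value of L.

4

K and M share exactly the 2 values {5, 9}; by pigeonhole those values go to them, so strike 5, 9 from I, L.
N and P between them cover only {1, 2} — a naked pair. Remove those values from I, J, O.
That leaves I = 6. Remove 6 from J, O.
That leaves J = 3. So L can't be 3.
So L = 4.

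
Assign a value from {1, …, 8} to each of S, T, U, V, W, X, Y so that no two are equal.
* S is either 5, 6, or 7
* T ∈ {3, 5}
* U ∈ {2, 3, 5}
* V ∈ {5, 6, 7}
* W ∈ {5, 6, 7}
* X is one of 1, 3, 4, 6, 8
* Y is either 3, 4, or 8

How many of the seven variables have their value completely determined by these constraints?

2

S, V, W between them cover only {5, 6, 7} — a naked triple. Remove those values from T, U, X.
That leaves T = 3. Remove 3 from U, X, Y.
U has just one choice, so U = 2.
Determined: T=3, U=2. The other variables each still have more than one consistent value. That makes 2.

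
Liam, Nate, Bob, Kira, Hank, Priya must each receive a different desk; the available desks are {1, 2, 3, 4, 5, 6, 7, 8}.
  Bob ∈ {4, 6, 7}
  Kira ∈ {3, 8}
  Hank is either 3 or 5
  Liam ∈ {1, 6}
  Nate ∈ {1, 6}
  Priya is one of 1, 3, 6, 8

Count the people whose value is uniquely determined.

Liam and Nate share exactly the 2 values {1, 6}; by pigeonhole those values go to them, so strike 1, 6 from Bob, Priya.
Kira and Priya between them cover only {3, 8} — a naked pair. Remove those values from Hank.
Hank's domain is down to {5}, so Hank = 5.
Determined: Hank=5. The other people each still have more than one consistent value. That makes 1.

1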